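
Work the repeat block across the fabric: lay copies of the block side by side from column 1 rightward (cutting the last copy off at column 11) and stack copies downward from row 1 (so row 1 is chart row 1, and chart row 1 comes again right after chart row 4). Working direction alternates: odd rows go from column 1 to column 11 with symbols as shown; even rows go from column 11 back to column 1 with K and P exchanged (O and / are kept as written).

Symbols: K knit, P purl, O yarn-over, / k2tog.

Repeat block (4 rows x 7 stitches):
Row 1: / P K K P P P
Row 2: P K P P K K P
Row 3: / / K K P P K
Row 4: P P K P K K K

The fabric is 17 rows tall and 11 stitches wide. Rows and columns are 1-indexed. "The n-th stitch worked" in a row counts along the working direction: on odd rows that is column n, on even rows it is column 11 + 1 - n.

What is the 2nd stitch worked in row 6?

Result:
K

Derivation:
For row 6: chart row = ((6-1) mod 4) + 1 = 2; this is a WS (even) row.
Chart row 2 tiled across columns 1-11: P K P P K K P P K P P
Wrong side: read the tiled row from column 11 down to 1 and exchange K with P (leave O, /).
Row 6 as worked: K K P K K P P K K P K
Stitch 2 in working order -> K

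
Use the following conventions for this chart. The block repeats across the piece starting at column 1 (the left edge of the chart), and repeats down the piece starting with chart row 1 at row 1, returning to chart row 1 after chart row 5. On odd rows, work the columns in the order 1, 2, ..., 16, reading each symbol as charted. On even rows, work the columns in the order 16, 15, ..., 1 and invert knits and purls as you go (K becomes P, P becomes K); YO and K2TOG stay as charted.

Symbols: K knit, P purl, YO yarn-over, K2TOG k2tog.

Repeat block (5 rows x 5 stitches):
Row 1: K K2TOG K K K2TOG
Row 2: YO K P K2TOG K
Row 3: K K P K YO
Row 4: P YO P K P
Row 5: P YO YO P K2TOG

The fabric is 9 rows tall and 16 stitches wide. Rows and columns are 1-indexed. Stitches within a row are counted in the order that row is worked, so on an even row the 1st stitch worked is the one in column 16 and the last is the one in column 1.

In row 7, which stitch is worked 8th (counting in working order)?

== STITCH ==
P

Derivation:
Row 7: (7-1) mod 5 = 1, so use chart row 2. Odd row -> RS.
Chart row 2 tiled across columns 1-16: YO K P K2TOG K YO K P K2TOG K YO K P K2TOG K YO
RS row: no reversal, no swap; stitch n worked = column n.
Stitch 8 in working order -> P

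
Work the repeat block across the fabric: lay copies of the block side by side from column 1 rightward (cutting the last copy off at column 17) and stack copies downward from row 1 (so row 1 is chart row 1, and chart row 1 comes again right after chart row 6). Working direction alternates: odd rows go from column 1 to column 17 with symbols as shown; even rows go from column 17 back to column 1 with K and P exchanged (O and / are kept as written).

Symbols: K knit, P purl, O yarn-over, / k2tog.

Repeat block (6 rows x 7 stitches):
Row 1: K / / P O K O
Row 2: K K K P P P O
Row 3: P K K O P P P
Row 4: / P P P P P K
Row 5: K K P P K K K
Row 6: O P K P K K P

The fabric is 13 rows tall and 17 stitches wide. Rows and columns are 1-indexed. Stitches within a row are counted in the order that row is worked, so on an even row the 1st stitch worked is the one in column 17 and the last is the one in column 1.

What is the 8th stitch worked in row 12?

== STITCH ==
P

Derivation:
For row 12: chart row = ((12-1) mod 6) + 1 = 6; this is a WS (even) row.
Chart row 6 tiled across columns 1-17: O P K P K K P O P K P K K P O P K
Wrong side: read the tiled row from column 17 down to 1 and exchange K with P (leave O, /).
Row 12 as worked: P K O K P P K P K O K P P K P K O
Counting 8 along the worked row gives P.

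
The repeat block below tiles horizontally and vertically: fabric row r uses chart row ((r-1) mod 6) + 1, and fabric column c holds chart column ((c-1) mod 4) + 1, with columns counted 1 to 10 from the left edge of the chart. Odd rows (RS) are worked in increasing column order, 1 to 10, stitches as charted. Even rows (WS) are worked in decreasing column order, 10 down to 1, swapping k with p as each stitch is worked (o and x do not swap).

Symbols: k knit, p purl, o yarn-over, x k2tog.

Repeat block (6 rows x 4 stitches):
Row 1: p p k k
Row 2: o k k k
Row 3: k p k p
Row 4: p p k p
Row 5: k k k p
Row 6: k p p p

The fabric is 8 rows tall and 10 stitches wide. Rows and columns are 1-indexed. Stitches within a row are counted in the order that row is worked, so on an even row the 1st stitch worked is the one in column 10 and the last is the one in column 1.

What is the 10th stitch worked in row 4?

Stitch:
k

Derivation:
Row 4: (4-1) mod 6 = 3, so use chart row 4. Even row -> WS.
Chart row 4 tiled across columns 1-10: p p k p p p k p p p
Wrong side: read the tiled row from column 10 down to 1 and exchange k with p (leave o, x).
Row 4 as worked: k k k p k k k p k k
Counting 10 along the worked row gives k.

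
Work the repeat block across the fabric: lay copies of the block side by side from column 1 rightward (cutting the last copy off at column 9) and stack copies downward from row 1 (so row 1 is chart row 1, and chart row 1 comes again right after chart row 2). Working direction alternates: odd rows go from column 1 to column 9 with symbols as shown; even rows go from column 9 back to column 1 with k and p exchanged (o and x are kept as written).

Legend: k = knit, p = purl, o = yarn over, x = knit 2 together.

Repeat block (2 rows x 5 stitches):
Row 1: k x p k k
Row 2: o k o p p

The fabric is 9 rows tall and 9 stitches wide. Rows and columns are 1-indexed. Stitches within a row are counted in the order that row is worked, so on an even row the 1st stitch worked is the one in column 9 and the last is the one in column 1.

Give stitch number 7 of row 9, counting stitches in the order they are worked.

== STITCH ==
x

Derivation:
Row 9 uses chart row ((9-1) mod 2)+1 = 1. Row 9 is odd, so RS.
Chart row 1 tiled across columns 1-9: k x p k k k x p k
Right side: take the tiled row as-is (worked left to right from column 1).
Counting 7 along the worked row gives x.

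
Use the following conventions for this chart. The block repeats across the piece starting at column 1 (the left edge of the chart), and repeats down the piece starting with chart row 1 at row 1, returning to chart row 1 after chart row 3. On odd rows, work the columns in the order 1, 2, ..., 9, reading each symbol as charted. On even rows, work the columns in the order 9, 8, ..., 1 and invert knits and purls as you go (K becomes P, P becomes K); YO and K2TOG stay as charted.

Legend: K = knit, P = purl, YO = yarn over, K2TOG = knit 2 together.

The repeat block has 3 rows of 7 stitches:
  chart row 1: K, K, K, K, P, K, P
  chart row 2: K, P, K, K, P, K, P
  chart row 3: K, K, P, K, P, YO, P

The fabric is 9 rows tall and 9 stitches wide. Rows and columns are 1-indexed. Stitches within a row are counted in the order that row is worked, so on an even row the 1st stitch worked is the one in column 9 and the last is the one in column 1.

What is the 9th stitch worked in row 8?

Row 8: (8-1) mod 3 = 1, so use chart row 2. Even row -> WS.
Chart row 2 tiled across columns 1-9: K P K K P K P K P
WS: work from column 9 back to column 1 (reverse the tiled row), swapping K<->P (YO and K2TOG unchanged).
Row 8 as worked: K P K P K P P K P
Stitch 9 in working order -> P

Result:
P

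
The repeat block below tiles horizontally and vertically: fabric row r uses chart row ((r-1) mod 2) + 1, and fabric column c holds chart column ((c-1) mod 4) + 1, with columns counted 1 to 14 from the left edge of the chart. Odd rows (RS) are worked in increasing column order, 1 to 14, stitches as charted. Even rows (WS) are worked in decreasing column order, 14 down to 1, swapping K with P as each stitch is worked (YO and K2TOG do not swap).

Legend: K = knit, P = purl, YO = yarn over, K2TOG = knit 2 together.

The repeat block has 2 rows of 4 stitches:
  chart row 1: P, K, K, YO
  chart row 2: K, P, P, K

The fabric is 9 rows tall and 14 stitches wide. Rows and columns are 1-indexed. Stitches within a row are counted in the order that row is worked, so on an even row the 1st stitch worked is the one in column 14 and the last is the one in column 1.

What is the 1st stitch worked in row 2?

For row 2: chart row = ((2-1) mod 2) + 1 = 2; this is a WS (even) row.
Chart row 2 tiled across columns 1-14: K P P K K P P K K P P K K P
Wrong side: read the tiled row from column 14 down to 1 and exchange K with P (leave YO, K2TOG).
Row 2 as worked: K P P K K P P K K P P K K P
Counting 1 along the worked row gives K.

== STITCH ==
K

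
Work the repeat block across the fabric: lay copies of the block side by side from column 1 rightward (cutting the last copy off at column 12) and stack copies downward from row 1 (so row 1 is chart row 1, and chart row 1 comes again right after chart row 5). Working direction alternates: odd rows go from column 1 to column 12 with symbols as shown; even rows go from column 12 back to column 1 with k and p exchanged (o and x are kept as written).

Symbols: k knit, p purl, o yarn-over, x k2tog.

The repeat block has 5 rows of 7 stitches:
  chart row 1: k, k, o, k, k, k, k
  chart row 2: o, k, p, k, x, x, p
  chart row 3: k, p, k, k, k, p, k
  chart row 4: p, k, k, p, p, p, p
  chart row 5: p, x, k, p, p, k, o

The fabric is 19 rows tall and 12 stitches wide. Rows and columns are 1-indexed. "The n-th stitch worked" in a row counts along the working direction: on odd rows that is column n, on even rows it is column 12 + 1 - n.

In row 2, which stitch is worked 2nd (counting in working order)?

Row 2: (2-1) mod 5 = 1, so use chart row 2. Even row -> WS.
Chart row 2 tiled across columns 1-12: o k p k x x p o k p k x
WS row: flip the tiled sequence (start at column 12) and apply k<->p; o and x stay.
Row 2 as worked: x p k p o k x x p k p o
The 2nd stitch worked is p.

Stitch:
p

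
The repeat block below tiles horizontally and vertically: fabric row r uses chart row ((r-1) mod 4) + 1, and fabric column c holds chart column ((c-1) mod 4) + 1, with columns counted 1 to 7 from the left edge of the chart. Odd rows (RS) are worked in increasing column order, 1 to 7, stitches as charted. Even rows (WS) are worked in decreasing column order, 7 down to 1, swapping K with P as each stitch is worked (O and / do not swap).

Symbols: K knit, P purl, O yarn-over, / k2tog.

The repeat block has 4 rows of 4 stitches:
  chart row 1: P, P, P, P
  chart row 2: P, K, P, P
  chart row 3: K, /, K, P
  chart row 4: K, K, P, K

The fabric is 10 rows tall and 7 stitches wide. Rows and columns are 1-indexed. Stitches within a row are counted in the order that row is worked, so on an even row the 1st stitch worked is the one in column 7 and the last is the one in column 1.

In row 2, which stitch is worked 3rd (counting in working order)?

For row 2: chart row = ((2-1) mod 4) + 1 = 2; this is a WS (even) row.
Chart row 2 tiled across columns 1-7: P K P P P K P
WS row: flip the tiled sequence (start at column 7) and apply K<->P; O and / stay.
Row 2 as worked: K P K K K P K
Stitch 3 in working order -> K

Result:
K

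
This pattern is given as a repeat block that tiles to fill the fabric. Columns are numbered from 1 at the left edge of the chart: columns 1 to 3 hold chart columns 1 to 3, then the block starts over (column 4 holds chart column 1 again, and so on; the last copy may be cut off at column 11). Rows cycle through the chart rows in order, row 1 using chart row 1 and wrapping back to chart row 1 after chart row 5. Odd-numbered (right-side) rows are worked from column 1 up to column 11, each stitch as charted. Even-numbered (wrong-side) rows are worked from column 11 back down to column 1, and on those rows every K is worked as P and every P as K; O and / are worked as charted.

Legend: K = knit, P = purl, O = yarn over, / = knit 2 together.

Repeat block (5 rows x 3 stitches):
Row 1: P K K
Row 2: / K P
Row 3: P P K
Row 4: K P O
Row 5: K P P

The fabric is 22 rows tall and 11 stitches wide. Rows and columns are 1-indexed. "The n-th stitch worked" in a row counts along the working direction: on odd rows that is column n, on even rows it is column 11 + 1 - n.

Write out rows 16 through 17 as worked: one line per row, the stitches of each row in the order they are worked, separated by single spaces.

Row 16: chart row 1, WS - tiled (columns 1-11): P K K P K K P K K P K; work from column 11 back to 1 with K<->P swapped.
Row 17: chart row 2, RS - tile across columns 1-11 and work as-is.

Result:
P K P P K P P K P P K
/ K P / K P / K P / K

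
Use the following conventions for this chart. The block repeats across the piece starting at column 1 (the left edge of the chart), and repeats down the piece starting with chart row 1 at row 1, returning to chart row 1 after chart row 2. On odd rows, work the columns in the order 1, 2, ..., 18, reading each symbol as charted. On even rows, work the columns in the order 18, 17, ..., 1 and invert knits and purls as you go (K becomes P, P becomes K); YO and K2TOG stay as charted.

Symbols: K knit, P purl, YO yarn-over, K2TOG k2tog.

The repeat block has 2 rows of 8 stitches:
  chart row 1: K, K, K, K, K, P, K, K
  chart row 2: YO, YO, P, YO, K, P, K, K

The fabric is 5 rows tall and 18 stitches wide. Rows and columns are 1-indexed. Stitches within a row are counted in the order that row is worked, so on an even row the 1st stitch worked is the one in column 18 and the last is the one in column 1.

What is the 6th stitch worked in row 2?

For row 2: chart row = ((2-1) mod 2) + 1 = 2; this is a WS (even) row.
Chart row 2 tiled across columns 1-18: YO YO P YO K P K K YO YO P YO K P K K YO YO
Wrong side: read the tiled row from column 18 down to 1 and exchange K with P (leave YO, K2TOG).
Row 2 as worked: YO YO P P K P YO K YO YO P P K P YO K YO YO
Counting 6 along the worked row gives P.

Stitch:
P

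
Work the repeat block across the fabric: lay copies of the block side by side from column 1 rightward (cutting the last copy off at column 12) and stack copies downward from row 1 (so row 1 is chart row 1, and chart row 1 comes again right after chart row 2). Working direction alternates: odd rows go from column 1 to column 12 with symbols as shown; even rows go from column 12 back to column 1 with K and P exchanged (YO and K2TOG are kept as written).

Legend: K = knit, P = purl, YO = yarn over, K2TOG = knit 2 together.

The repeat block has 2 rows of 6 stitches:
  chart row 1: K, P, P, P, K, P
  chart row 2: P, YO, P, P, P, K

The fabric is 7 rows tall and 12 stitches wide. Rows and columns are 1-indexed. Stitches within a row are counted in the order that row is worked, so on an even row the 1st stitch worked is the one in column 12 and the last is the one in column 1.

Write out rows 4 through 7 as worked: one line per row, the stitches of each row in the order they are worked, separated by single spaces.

== ROWS AS WORKED ==
P K K K YO K P K K K YO K
K P P P K P K P P P K P
P K K K YO K P K K K YO K
K P P P K P K P P P K P

Derivation:
Row 4: chart row 2, WS - tiled (columns 1-12): P YO P P P K P YO P P P K; work from column 12 back to 1 with K<->P swapped.
Row 5: chart row 1, RS - tile across columns 1-12 and work as-is.
Row 6: chart row 2, WS - tiled (columns 1-12): P YO P P P K P YO P P P K; work from column 12 back to 1 with K<->P swapped.
Row 7: chart row 1, RS - tile across columns 1-12 and work as-is.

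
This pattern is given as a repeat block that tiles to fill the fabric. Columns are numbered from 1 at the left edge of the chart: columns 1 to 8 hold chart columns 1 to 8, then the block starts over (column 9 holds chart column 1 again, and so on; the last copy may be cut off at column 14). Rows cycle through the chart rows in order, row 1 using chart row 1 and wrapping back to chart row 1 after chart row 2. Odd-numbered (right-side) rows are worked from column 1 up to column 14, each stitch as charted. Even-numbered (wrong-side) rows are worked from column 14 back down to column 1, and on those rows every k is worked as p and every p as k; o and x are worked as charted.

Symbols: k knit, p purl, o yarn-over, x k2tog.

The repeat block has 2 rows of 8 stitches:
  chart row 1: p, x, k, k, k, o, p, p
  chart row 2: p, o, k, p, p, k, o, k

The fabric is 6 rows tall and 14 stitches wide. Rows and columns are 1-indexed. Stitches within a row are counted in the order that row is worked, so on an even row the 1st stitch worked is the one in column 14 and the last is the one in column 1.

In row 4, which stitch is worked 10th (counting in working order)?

Result:
k

Derivation:
Row 4 uses chart row ((4-1) mod 2)+1 = 2. Row 4 is even, so WS.
Chart row 2 tiled across columns 1-14: p o k p p k o k p o k p p k
WS row: flip the tiled sequence (start at column 14) and apply k<->p; o and x stay.
Row 4 as worked: p k k p o k p o p k k p o k
Stitch 10 in working order -> k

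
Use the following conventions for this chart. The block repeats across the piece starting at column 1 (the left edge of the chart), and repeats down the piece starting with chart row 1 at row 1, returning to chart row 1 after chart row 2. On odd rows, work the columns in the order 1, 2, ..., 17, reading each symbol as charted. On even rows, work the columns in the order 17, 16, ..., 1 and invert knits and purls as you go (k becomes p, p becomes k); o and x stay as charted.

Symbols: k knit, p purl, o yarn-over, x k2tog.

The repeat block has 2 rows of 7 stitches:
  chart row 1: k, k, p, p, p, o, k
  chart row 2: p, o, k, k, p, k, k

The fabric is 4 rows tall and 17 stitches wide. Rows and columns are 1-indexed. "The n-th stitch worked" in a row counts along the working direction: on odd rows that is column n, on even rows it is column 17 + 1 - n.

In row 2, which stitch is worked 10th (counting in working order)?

Result:
k

Derivation:
For row 2: chart row = ((2-1) mod 2) + 1 = 2; this is a WS (even) row.
Chart row 2 tiled across columns 1-17: p o k k p k k p o k k p k k p o k
WS row: flip the tiled sequence (start at column 17) and apply k<->p; o and x stay.
Row 2 as worked: p o k p p k p p o k p p k p p o k
The 10th stitch worked is k.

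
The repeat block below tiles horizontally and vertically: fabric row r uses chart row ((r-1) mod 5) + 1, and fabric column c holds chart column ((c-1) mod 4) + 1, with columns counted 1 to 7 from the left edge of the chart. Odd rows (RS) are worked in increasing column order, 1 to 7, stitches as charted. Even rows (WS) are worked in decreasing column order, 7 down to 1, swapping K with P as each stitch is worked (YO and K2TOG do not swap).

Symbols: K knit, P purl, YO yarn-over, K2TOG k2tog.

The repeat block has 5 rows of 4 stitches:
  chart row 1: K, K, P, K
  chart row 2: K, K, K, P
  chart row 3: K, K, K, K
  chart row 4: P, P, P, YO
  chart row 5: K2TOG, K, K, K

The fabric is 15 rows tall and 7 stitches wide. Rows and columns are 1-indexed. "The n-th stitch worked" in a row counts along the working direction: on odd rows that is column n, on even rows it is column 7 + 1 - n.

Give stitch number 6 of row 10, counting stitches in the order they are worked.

Stitch:
P

Derivation:
Row 10: (10-1) mod 5 = 4, so use chart row 5. Even row -> WS.
Chart row 5 tiled across columns 1-7: K2TOG K K K K2TOG K K
Wrong side: read the tiled row from column 7 down to 1 and exchange K with P (leave YO, K2TOG).
Row 10 as worked: P P K2TOG P P P K2TOG
The 6th stitch worked is P.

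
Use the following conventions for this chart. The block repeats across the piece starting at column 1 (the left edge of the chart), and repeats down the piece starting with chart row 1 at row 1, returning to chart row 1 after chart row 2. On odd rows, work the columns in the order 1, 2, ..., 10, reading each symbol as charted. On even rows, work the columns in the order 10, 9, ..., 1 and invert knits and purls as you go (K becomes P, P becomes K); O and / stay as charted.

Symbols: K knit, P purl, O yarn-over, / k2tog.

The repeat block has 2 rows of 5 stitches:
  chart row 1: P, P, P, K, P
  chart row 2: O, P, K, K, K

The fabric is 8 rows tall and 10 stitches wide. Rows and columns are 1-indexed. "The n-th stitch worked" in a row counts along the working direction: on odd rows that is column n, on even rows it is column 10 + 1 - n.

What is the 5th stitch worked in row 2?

Result:
O

Derivation:
For row 2: chart row = ((2-1) mod 2) + 1 = 2; this is a WS (even) row.
Chart row 2 tiled across columns 1-10: O P K K K O P K K K
WS row: flip the tiled sequence (start at column 10) and apply K<->P; O and / stay.
Row 2 as worked: P P P K O P P P K O
Stitch 5 in working order -> O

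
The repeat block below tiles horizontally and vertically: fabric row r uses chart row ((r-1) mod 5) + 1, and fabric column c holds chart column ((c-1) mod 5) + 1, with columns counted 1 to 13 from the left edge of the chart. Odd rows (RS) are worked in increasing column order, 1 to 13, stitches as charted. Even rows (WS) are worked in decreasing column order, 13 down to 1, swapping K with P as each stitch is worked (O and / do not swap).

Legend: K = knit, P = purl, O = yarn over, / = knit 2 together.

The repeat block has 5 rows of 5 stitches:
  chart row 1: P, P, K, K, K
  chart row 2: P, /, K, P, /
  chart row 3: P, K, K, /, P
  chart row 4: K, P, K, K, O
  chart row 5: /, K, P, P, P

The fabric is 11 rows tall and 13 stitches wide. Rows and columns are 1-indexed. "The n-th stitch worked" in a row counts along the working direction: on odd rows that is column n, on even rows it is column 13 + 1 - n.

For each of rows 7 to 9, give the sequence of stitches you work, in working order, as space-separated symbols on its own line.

Rows as worked:
P / K P / P / K P / P / K
P P K K / P P K K / P P K
K P K K O K P K K O K P K

Derivation:
Row 7: chart row 2, RS - tile across columns 1-13 and work as-is.
Row 8: chart row 3, WS - tiled (columns 1-13): P K K / P P K K / P P K K; work from column 13 back to 1 with K<->P swapped.
Row 9: chart row 4, RS - tile across columns 1-13 and work as-is.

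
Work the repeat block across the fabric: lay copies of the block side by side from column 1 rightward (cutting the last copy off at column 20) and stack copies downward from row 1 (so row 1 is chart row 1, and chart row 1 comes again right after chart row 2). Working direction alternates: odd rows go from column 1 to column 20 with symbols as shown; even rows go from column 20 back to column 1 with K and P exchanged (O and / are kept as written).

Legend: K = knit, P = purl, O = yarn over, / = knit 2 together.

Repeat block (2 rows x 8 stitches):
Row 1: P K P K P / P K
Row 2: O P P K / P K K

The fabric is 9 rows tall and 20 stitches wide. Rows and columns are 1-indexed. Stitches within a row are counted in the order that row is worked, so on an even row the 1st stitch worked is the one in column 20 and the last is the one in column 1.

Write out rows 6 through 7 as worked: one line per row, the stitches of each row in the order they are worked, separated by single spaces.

Rows as worked:
P K K O P P K / P K K O P P K / P K K O
P K P K P / P K P K P K P / P K P K P K

Derivation:
Row 6: chart row 2, WS - tiled (columns 1-20): O P P K / P K K O P P K / P K K O P P K; work from column 20 back to 1 with K<->P swapped.
Row 7: chart row 1, RS - tile across columns 1-20 and work as-is.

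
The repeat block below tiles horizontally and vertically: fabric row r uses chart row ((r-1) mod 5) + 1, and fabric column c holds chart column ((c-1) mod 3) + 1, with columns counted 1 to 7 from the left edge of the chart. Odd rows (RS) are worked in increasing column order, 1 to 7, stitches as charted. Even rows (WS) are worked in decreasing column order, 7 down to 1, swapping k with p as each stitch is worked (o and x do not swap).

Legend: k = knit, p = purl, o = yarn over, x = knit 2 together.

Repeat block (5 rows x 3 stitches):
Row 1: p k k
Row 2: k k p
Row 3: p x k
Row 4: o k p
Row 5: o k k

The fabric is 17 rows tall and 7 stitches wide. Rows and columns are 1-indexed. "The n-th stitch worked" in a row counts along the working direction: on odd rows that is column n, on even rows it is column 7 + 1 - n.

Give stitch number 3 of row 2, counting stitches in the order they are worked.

For row 2: chart row = ((2-1) mod 5) + 1 = 2; this is a WS (even) row.
Chart row 2 tiled across columns 1-7: k k p k k p k
WS: work from column 7 back to column 1 (reverse the tiled row), swapping k<->p (o and x unchanged).
Row 2 as worked: p k p p k p p
Counting 3 along the worked row gives p.

Stitch:
p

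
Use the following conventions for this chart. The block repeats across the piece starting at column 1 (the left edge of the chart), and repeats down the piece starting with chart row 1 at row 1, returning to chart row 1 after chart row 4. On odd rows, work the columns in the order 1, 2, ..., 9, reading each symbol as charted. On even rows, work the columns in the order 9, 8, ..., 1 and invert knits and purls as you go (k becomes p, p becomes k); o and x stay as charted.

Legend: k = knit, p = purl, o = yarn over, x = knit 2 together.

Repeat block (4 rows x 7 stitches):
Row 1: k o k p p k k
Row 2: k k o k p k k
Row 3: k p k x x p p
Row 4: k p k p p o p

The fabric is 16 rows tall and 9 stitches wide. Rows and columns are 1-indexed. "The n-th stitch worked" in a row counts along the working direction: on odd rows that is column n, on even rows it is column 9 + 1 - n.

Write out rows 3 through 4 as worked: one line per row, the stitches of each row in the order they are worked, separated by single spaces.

Rows as worked:
k p k x x p p k p
k p k o k k p k p

Derivation:
Row 3: chart row 3, RS - tile across columns 1-9 and work as-is.
Row 4: chart row 4, WS - tiled (columns 1-9): k p k p p o p k p; work from column 9 back to 1 with k<->p swapped.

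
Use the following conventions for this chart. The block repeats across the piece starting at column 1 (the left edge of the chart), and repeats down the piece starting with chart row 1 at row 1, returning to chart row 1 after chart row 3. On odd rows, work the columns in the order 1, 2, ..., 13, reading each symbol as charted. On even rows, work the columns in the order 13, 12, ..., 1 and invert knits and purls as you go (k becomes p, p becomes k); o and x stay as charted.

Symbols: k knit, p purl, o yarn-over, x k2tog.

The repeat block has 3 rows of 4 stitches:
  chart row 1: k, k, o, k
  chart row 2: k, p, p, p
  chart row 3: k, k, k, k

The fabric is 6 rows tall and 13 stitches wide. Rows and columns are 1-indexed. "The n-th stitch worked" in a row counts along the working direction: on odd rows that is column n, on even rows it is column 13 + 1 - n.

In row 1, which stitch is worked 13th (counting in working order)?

Row 1 uses chart row ((1-1) mod 3)+1 = 1. Row 1 is odd, so RS.
Chart row 1 tiled across columns 1-13: k k o k k k o k k k o k k
Right side: take the tiled row as-is (worked left to right from column 1).
Counting 13 along the worked row gives k.

Result:
k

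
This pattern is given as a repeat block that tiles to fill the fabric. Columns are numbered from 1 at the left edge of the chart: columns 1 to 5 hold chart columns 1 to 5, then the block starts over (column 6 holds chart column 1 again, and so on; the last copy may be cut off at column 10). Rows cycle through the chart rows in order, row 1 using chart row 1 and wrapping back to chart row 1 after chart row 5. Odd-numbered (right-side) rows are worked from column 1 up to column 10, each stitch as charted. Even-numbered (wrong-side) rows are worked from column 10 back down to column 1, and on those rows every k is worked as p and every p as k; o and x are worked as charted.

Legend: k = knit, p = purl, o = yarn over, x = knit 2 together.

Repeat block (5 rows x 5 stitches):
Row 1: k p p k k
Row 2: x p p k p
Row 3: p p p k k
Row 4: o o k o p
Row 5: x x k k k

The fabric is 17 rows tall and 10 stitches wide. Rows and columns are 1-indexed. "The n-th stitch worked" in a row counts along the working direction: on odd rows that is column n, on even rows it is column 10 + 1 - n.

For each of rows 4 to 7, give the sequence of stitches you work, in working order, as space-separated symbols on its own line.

Row 4: chart row 4, WS - tiled (columns 1-10): o o k o p o o k o p; work from column 10 back to 1 with k<->p swapped.
Row 5: chart row 5, RS - tile across columns 1-10 and work as-is.
Row 6: chart row 1, WS - tiled (columns 1-10): k p p k k k p p k k; work from column 10 back to 1 with k<->p swapped.
Row 7: chart row 2, RS - tile across columns 1-10 and work as-is.

Result:
k o p o o k o p o o
x x k k k x x k k k
p p k k p p p k k p
x p p k p x p p k p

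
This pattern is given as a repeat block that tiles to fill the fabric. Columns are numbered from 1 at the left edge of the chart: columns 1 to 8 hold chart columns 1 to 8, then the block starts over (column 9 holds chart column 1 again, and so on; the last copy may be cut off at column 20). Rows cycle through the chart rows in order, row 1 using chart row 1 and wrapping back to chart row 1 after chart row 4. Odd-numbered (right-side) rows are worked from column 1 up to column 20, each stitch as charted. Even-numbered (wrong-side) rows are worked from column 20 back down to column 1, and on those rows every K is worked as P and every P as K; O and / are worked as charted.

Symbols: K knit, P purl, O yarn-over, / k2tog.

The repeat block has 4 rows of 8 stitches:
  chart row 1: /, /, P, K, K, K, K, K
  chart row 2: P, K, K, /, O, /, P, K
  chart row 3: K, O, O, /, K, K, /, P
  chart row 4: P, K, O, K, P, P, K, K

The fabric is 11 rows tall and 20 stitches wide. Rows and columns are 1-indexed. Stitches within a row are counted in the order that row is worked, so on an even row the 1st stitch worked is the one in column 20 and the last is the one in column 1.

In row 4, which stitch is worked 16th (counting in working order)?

Result:
K

Derivation:
Row 4: (4-1) mod 4 = 3, so use chart row 4. Even row -> WS.
Chart row 4 tiled across columns 1-20: P K O K P P K K P K O K P P K K P K O K
WS: work from column 20 back to column 1 (reverse the tiled row), swapping K<->P (O and / unchanged).
Row 4 as worked: P O P K P P K K P O P K P P K K P O P K
Counting 16 along the worked row gives K.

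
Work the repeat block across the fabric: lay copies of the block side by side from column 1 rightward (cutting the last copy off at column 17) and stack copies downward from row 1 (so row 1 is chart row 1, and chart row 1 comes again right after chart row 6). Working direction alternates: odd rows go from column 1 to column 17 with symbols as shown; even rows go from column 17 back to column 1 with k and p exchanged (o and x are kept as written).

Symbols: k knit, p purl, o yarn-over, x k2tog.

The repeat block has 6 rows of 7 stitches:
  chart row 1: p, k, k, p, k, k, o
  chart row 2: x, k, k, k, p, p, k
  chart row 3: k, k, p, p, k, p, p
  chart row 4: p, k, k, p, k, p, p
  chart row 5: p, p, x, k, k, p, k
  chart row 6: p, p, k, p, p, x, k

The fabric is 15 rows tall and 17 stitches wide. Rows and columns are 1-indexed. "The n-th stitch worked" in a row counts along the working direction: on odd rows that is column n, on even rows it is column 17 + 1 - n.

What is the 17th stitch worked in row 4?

For row 4: chart row = ((4-1) mod 6) + 1 = 4; this is a WS (even) row.
Chart row 4 tiled across columns 1-17: p k k p k p p p k k p k p p p k k
WS row: flip the tiled sequence (start at column 17) and apply k<->p; o and x stay.
Row 4 as worked: p p k k k p k p p k k k p k p p k
Stitch 17 in working order -> k

Stitch:
k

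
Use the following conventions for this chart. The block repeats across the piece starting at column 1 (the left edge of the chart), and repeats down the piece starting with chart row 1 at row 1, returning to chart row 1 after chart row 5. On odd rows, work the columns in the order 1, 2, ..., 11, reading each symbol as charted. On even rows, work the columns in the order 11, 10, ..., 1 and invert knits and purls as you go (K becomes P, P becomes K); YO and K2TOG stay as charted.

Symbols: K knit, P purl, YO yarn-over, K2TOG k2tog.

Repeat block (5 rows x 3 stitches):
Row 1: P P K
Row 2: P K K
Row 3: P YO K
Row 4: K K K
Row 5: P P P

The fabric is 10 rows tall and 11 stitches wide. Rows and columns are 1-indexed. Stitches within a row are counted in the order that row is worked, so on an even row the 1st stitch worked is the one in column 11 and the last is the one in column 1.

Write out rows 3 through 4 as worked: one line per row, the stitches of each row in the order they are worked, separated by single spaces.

Row 3: chart row 3, RS - tile across columns 1-11 and work as-is.
Row 4: chart row 4, WS - tiled (columns 1-11): K K K K K K K K K K K; work from column 11 back to 1 with K<->P swapped.

Result:
P YO K P YO K P YO K P YO
P P P P P P P P P P P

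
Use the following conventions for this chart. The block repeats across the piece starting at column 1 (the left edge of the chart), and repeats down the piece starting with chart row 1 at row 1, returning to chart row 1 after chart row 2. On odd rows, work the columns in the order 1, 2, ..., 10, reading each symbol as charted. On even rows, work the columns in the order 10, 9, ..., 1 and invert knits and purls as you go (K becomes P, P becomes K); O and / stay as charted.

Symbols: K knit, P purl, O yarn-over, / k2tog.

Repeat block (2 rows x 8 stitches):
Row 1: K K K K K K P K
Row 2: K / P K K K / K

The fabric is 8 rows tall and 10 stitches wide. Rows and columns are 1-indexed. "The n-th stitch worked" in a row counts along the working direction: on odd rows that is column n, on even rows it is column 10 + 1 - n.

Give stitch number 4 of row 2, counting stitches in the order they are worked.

For row 2: chart row = ((2-1) mod 2) + 1 = 2; this is a WS (even) row.
Chart row 2 tiled across columns 1-10: K / P K K K / K K /
WS row: flip the tiled sequence (start at column 10) and apply K<->P; O and / stay.
Row 2 as worked: / P P / P P P K / P
The 4th stitch worked is /.

== STITCH ==
/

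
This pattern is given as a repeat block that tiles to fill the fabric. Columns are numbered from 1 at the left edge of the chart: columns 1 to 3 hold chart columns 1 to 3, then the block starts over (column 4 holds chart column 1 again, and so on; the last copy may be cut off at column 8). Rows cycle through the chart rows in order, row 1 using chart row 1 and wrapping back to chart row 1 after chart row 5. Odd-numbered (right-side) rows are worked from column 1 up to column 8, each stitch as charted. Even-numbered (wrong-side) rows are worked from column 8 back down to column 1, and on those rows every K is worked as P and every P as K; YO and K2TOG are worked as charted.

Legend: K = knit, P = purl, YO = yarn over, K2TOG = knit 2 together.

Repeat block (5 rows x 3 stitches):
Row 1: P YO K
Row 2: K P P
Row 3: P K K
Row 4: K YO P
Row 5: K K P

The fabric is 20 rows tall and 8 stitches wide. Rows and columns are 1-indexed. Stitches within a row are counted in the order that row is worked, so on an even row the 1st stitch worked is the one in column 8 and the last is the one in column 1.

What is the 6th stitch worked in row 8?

Row 8: (8-1) mod 5 = 2, so use chart row 3. Even row -> WS.
Chart row 3 tiled across columns 1-8: P K K P K K P K
Wrong side: read the tiled row from column 8 down to 1 and exchange K with P (leave YO, K2TOG).
Row 8 as worked: P K P P K P P K
Stitch 6 in working order -> P

Stitch:
P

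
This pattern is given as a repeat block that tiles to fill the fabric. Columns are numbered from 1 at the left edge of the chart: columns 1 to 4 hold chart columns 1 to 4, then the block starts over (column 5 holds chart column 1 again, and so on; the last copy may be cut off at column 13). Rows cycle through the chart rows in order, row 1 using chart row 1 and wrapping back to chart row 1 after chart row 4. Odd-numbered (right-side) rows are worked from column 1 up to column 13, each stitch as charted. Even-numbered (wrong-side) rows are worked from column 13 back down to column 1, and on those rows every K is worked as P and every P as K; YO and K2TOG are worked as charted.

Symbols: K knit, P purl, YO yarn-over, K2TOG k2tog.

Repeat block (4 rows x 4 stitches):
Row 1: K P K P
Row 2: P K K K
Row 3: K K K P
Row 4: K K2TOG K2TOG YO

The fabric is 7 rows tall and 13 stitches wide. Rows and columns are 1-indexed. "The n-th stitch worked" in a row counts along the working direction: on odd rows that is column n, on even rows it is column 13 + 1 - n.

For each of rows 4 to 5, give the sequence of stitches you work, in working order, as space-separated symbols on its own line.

Row 4: chart row 4, WS - tiled (columns 1-13): K K2TOG K2TOG YO K K2TOG K2TOG YO K K2TOG K2TOG YO K; work from column 13 back to 1 with K<->P swapped.
Row 5: chart row 1, RS - tile across columns 1-13 and work as-is.

== ROWS AS WORKED ==
P YO K2TOG K2TOG P YO K2TOG K2TOG P YO K2TOG K2TOG P
K P K P K P K P K P K P K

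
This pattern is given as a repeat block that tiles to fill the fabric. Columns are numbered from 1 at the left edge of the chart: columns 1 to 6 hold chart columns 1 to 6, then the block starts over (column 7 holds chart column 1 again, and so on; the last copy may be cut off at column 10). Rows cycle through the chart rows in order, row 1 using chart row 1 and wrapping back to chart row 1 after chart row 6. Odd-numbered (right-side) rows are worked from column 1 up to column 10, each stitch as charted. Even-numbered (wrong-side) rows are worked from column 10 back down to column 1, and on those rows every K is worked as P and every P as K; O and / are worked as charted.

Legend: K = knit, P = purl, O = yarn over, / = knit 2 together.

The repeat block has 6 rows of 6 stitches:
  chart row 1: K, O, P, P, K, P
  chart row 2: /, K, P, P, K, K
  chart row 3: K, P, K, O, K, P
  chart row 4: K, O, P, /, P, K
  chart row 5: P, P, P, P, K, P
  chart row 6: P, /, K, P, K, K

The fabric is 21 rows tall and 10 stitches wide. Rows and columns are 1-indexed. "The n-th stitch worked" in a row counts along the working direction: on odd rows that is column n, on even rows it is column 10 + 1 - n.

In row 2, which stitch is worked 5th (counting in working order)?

Row 2: (2-1) mod 6 = 1, so use chart row 2. Even row -> WS.
Chart row 2 tiled across columns 1-10: / K P P K K / K P P
Wrong side: read the tiled row from column 10 down to 1 and exchange K with P (leave O, /).
Row 2 as worked: K K P / P P K K P /
Counting 5 along the worked row gives P.

Result:
P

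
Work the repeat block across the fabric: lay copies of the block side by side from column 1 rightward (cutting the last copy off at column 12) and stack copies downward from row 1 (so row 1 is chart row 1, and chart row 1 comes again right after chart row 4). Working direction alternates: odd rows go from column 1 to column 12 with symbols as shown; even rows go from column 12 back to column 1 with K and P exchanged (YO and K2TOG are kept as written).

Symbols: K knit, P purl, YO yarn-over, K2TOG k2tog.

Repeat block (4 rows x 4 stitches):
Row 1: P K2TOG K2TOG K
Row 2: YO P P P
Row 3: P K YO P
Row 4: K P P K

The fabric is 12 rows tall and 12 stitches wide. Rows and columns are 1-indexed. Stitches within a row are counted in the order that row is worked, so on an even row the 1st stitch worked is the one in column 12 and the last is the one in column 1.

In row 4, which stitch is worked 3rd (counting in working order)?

Stitch:
K

Derivation:
For row 4: chart row = ((4-1) mod 4) + 1 = 4; this is a WS (even) row.
Chart row 4 tiled across columns 1-12: K P P K K P P K K P P K
WS row: flip the tiled sequence (start at column 12) and apply K<->P; YO and K2TOG stay.
Row 4 as worked: P K K P P K K P P K K P
Stitch 3 in working order -> K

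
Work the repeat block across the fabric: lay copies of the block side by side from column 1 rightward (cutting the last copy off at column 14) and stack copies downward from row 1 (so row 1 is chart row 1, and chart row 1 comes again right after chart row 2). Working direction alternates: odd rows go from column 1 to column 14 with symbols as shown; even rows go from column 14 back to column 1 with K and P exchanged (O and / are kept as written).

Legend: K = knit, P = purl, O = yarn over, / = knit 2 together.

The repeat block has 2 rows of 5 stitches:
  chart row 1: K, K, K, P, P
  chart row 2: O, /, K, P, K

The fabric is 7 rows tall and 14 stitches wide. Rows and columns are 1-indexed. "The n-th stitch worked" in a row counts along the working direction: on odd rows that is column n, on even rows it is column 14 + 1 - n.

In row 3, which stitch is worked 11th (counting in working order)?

Stitch:
K

Derivation:
For row 3: chart row = ((3-1) mod 2) + 1 = 1; this is a RS (odd) row.
Chart row 1 tiled across columns 1-14: K K K P P K K K P P K K K P
RS row: no reversal, no swap; stitch n worked = column n.
Counting 11 along the worked row gives K.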